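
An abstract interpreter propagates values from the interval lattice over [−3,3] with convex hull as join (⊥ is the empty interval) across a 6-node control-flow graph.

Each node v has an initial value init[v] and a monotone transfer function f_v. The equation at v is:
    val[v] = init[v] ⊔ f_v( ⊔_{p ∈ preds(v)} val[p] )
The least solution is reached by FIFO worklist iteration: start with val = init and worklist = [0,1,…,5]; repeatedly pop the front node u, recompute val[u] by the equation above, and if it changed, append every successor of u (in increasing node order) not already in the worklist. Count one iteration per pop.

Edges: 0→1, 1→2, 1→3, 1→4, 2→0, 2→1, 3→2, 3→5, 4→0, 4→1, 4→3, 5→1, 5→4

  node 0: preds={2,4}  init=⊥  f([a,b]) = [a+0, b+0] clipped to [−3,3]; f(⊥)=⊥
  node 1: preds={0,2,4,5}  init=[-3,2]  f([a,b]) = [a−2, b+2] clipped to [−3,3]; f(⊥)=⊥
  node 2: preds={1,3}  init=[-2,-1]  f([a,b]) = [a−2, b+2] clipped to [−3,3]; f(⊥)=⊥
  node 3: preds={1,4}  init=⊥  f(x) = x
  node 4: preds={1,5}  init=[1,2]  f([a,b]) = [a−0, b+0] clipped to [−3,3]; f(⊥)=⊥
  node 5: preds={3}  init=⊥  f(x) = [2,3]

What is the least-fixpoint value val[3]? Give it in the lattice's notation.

Iteration log — 11 steps:
  step 1. node 0  ⊔preds=[-2,2]  new=[-2,2]  old=⊥  +wl: 
  step 2. node 1  ⊔preds=[-2,2]  new=[-3,3]  old=[-3,2]  +wl: 
  step 3. node 2  ⊔preds=[-3,3]  new=[-3,3]  old=[-2,-1]  +wl: 0,1
  step 4. node 3  ⊔preds=[-3,3]  new=[-3,3]  old=⊥  +wl: 2
  step 5. node 4  ⊔preds=[-3,3]  new=[-3,3]  old=[1,2]  +wl: 3
  step 6. node 5  ⊔preds=[-3,3]  new=[2,3]  old=⊥  +wl: 4
  step 7. node 0  ⊔preds=[-3,3]  new=[-3,3]  old=[-2,2]  +wl: 
  step 8. node 1  ⊔preds=[-3,3]  new=[-3,3]  stable
  step 9. node 2  ⊔preds=[-3,3]  new=[-3,3]  stable
  step 10. node 3  ⊔preds=[-3,3]  new=[-3,3]  stable
  step 11. node 4  ⊔preds=[-3,3]  new=[-3,3]  stable

Least fixpoint reached:
  node 0: [-3,3]
  node 1: [-3,3]
  node 2: [-3,3]
  node 3: [-3,3]
  node 4: [-3,3]
  node 5: [2,3]

[-3,3]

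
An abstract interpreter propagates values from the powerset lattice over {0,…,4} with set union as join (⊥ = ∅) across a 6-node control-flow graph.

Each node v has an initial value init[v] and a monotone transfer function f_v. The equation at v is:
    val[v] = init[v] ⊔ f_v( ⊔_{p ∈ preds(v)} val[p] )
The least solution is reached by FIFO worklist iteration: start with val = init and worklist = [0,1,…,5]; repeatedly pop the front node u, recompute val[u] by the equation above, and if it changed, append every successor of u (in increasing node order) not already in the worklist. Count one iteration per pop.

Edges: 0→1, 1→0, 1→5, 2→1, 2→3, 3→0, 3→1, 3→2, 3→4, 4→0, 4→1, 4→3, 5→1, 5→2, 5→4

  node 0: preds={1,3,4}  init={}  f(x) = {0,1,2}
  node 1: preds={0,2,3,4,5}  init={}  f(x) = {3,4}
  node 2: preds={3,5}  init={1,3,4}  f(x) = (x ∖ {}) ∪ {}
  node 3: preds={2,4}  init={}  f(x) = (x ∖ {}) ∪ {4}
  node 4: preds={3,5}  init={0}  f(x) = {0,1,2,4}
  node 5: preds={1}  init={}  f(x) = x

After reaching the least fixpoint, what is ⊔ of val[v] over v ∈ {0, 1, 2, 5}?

{0,1,2,3,4}

Iteration log — 16 steps:
  step 1. node 0  ⊔preds={0}  new={0,1,2}  old={}  +wl: 
  step 2. node 1  ⊔preds={0,1,2,3,4}  new={3,4}  old={}  +wl: 0
  step 3. node 2  ⊔preds={}  new={1,3,4}  stable
  step 4. node 3  ⊔preds={0,1,3,4}  new={0,1,3,4}  old={}  +wl: 1,2
  step 5. node 4  ⊔preds={0,1,3,4}  new={0,1,2,4}  old={0}  +wl: 3
  step 6. node 5  ⊔preds={3,4}  new={3,4}  old={}  +wl: 4
  step 7. node 0  ⊔preds={0,1,2,3,4}  new={0,1,2}  stable
  step 8. node 1  ⊔preds={0,1,2,3,4}  new={3,4}  stable
  step 9. node 2  ⊔preds={0,1,3,4}  new={0,1,3,4}  old={1,3,4}  +wl: 1
  step 10. node 3  ⊔preds={0,1,2,3,4}  new={0,1,2,3,4}  old={0,1,3,4}  +wl: 0,2
  step 11. node 4  ⊔preds={0,1,2,3,4}  new={0,1,2,4}  stable
  step 12. node 1  ⊔preds={0,1,2,3,4}  new={3,4}  stable
  step 13. node 0  ⊔preds={0,1,2,3,4}  new={0,1,2}  stable
  step 14. node 2  ⊔preds={0,1,2,3,4}  new={0,1,2,3,4}  old={0,1,3,4}  +wl: 1,3
  step 15. node 1  ⊔preds={0,1,2,3,4}  new={3,4}  stable
  step 16. node 3  ⊔preds={0,1,2,3,4}  new={0,1,2,3,4}  stable

Least fixpoint reached:
  node 0: {0,1,2}
  node 1: {3,4}
  node 2: {0,1,2,3,4}
  node 3: {0,1,2,3,4}
  node 4: {0,1,2,4}
  node 5: {3,4}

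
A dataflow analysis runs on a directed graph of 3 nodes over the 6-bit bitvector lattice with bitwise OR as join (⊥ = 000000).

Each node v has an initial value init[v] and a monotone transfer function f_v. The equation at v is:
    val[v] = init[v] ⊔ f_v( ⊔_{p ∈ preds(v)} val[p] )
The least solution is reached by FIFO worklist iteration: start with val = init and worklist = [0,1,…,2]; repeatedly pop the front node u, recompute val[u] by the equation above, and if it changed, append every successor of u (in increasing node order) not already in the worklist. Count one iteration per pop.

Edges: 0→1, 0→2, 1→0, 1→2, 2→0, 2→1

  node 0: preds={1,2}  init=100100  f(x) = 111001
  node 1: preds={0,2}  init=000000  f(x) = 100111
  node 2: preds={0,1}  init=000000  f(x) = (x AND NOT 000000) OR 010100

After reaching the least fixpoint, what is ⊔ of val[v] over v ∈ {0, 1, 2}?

111111

Worklist (5 pops):
  #1 pop 0: in=000000 → 111101 (was 100100); enqueue []
  #2 pop 1: in=111101 → 100111 (was 000000); enqueue [0]
  #3 pop 2: in=111111 → 111111 (was 000000); enqueue [1]
  #4 pop 0: in=111111 → 111101 (no change)
  #5 pop 1: in=111111 → 100111 (no change)

Fixpoint:
  val[0] = 111101
  val[1] = 100111
  val[2] = 111111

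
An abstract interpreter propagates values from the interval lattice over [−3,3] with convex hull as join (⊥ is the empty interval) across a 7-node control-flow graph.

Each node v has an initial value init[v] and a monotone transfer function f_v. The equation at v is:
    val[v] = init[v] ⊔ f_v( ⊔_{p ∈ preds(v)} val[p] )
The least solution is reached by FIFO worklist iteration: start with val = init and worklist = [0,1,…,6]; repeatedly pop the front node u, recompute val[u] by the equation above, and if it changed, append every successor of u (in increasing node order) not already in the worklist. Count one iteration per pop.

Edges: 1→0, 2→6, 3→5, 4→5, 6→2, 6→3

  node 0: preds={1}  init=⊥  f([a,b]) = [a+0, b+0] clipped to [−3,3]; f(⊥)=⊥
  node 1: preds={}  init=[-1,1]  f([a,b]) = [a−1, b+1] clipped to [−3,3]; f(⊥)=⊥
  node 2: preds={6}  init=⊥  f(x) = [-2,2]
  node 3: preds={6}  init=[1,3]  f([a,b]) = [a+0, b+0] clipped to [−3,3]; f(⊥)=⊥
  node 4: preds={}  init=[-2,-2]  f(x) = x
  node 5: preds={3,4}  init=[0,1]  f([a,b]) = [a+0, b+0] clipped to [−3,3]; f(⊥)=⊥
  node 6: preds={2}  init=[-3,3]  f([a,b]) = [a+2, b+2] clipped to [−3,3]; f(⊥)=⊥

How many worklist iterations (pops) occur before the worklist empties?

Worklist (7 pops):
  #1 pop 0: in=[-1,1] → [-1,1] (was ⊥); enqueue []
  #2 pop 1: in=⊥ → [-1,1] (no change)
  #3 pop 2: in=[-3,3] → [-2,2] (was ⊥); enqueue []
  #4 pop 3: in=[-3,3] → [-3,3] (was [1,3]); enqueue []
  #5 pop 4: in=⊥ → [-2,-2] (no change)
  #6 pop 5: in=[-3,3] → [-3,3] (was [0,1]); enqueue []
  #7 pop 6: in=[-2,2] → [-3,3] (no change)

Fixpoint:
  val[0] = [-1,1]
  val[1] = [-1,1]
  val[2] = [-2,2]
  val[3] = [-3,3]
  val[4] = [-2,-2]
  val[5] = [-3,3]
  val[6] = [-3,3]

7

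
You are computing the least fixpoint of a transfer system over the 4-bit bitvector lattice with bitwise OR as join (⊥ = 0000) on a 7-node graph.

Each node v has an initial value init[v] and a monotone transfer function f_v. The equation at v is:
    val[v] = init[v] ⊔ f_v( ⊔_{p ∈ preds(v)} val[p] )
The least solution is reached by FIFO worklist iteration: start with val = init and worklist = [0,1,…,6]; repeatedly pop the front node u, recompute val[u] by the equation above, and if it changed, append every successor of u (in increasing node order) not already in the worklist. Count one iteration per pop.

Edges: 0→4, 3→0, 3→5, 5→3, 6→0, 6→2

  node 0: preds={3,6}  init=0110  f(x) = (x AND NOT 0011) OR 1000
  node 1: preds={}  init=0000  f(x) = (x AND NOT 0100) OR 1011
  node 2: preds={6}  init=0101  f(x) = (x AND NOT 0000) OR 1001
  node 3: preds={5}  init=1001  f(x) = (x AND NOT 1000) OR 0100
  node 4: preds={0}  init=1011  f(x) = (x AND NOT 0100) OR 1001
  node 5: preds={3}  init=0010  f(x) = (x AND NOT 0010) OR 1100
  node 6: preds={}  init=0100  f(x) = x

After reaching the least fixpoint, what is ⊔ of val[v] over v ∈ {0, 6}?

1110

Worklist (9 pops):
  #1 pop 0: in=1101 → 1110 (was 0110); enqueue []
  #2 pop 1: in=0000 → 1011 (was 0000); enqueue []
  #3 pop 2: in=0100 → 1101 (was 0101); enqueue []
  #4 pop 3: in=0010 → 1111 (was 1001); enqueue [0]
  #5 pop 4: in=1110 → 1011 (no change)
  #6 pop 5: in=1111 → 1111 (was 0010); enqueue [3]
  #7 pop 6: in=0000 → 0100 (no change)
  #8 pop 0: in=1111 → 1110 (no change)
  #9 pop 3: in=1111 → 1111 (no change)

Fixpoint:
  val[0] = 1110
  val[1] = 1011
  val[2] = 1101
  val[3] = 1111
  val[4] = 1011
  val[5] = 1111
  val[6] = 0100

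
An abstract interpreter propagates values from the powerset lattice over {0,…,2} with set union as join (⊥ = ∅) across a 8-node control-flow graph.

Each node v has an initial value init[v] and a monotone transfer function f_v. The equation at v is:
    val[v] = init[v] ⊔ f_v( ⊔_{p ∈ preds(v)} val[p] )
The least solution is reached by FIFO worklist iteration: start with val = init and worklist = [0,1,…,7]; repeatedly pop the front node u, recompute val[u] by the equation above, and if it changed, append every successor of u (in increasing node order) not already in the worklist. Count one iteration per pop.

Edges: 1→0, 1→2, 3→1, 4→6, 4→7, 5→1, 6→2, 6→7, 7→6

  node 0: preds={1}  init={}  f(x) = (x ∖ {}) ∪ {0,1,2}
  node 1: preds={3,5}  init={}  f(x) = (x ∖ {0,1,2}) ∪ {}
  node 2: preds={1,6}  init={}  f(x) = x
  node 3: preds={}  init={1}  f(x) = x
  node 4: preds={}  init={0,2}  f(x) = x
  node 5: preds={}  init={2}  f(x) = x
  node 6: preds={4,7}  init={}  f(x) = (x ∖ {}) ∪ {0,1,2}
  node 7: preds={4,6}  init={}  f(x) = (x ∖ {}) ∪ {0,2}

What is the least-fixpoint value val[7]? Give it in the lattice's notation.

{0,1,2}

Worklist (10 pops):
  #1 pop 0: in={} → {0,1,2} (was {}); enqueue []
  #2 pop 1: in={1,2} → {} (no change)
  #3 pop 2: in={} → {} (no change)
  #4 pop 3: in={} → {1} (no change)
  #5 pop 4: in={} → {0,2} (no change)
  #6 pop 5: in={} → {2} (no change)
  #7 pop 6: in={0,2} → {0,1,2} (was {}); enqueue [2]
  #8 pop 7: in={0,1,2} → {0,1,2} (was {}); enqueue [6]
  #9 pop 2: in={0,1,2} → {0,1,2} (was {}); enqueue []
  #10 pop 6: in={0,1,2} → {0,1,2} (no change)

Fixpoint:
  val[0] = {0,1,2}
  val[1] = {}
  val[2] = {0,1,2}
  val[3] = {1}
  val[4] = {0,2}
  val[5] = {2}
  val[6] = {0,1,2}
  val[7] = {0,1,2}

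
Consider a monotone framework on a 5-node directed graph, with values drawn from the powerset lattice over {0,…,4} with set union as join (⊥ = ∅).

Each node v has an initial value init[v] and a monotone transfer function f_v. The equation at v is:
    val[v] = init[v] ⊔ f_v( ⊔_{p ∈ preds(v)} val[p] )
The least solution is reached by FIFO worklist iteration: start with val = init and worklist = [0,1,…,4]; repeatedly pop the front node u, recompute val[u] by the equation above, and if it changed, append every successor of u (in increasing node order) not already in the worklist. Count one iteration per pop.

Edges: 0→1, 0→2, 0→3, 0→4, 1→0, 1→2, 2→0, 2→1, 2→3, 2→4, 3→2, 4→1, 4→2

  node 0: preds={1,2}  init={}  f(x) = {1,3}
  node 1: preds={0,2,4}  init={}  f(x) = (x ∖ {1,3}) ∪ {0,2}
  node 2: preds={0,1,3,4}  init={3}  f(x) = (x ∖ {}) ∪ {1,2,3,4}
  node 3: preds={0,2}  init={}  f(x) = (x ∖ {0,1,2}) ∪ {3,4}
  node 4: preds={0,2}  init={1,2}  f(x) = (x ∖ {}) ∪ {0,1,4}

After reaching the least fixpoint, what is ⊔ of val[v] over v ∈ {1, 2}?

Trace (9 dequeues):
  [1] u=0 | in {3} | out {1,3} | prev {} | push {}
  [2] u=1 | in {1,2,3} | out {0,2} | prev {} | push {0}
  [3] u=2 | in {0,1,2,3} | out {0,1,2,3,4} | prev {3} | push {1}
  [4] u=3 | in {0,1,2,3,4} | out {3,4} | prev {} | push {2}
  [5] u=4 | in {0,1,2,3,4} | out {0,1,2,3,4} | prev {1,2} | push {}
  [6] u=0 | in {0,1,2,3,4} | out {1,3} | ==
  [7] u=1 | in {0,1,2,3,4} | out {0,2,4} | prev {0,2} | push {0}
  [8] u=2 | in {0,1,2,3,4} | out {0,1,2,3,4} | ==
  [9] u=0 | in {0,1,2,3,4} | out {1,3} | ==

Converged values:
  [0] {1,3}
  [1] {0,2,4}
  [2] {0,1,2,3,4}
  [3] {3,4}
  [4] {0,1,2,3,4}

{0,1,2,3,4}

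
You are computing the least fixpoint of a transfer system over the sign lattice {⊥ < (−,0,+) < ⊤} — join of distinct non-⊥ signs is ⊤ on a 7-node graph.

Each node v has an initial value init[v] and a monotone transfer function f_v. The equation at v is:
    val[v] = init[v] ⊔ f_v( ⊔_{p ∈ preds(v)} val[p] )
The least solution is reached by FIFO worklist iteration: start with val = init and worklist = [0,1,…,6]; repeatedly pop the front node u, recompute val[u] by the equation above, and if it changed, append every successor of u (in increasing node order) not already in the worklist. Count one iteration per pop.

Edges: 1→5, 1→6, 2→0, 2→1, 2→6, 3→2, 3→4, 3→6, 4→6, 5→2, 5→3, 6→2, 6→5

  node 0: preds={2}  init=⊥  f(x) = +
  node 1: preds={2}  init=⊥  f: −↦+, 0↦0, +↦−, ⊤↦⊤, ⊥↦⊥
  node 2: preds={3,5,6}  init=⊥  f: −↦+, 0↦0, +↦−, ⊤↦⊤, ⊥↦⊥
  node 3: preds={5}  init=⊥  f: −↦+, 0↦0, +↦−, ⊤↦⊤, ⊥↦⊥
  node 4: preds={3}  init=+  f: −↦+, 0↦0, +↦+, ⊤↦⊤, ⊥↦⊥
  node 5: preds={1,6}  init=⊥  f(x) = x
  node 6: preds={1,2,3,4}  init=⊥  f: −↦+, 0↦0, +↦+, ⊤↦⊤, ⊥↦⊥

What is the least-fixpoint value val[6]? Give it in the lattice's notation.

Trace (25 dequeues):
  [1] u=0 | in ⊥ | out + | prev ⊥ | push {}
  [2] u=1 | in ⊥ | out ⊥ | ==
  [3] u=2 | in ⊥ | out ⊥ | ==
  [4] u=3 | in ⊥ | out ⊥ | ==
  [5] u=4 | in ⊥ | out + | ==
  [6] u=5 | in ⊥ | out ⊥ | ==
  [7] u=6 | in + | out + | prev ⊥ | push {2,5}
  [8] u=2 | in + | out − | prev ⊥ | push {0,1,6}
  [9] u=5 | in + | out + | prev ⊥ | push {2,3}
  [10] u=0 | in − | out + | ==
  [11] u=1 | in − | out + | prev ⊥ | push {5}
  [12] u=6 | in ⊤ | out ⊤ | prev + | push {}
  [13] u=2 | in ⊤ | out ⊤ | prev − | push {0,1,6}
  [14] u=3 | in + | out − | prev ⊥ | push {2,4}
  [15] u=5 | in ⊤ | out ⊤ | prev + | push {3}
  [16] u=0 | in ⊤ | out + | ==
  [17] u=1 | in ⊤ | out ⊤ | prev + | push {5}
  [18] u=6 | in ⊤ | out ⊤ | ==
  [19] u=2 | in ⊤ | out ⊤ | ==
  [20] u=4 | in − | out + | ==
  [21] u=3 | in ⊤ | out ⊤ | prev − | push {2,4,6}
  [22] u=5 | in ⊤ | out ⊤ | ==
  [23] u=2 | in ⊤ | out ⊤ | ==
  [24] u=4 | in ⊤ | out ⊤ | prev + | push {}
  [25] u=6 | in ⊤ | out ⊤ | ==

Converged values:
  [0] +
  [1] ⊤
  [2] ⊤
  [3] ⊤
  [4] ⊤
  [5] ⊤
  [6] ⊤

⊤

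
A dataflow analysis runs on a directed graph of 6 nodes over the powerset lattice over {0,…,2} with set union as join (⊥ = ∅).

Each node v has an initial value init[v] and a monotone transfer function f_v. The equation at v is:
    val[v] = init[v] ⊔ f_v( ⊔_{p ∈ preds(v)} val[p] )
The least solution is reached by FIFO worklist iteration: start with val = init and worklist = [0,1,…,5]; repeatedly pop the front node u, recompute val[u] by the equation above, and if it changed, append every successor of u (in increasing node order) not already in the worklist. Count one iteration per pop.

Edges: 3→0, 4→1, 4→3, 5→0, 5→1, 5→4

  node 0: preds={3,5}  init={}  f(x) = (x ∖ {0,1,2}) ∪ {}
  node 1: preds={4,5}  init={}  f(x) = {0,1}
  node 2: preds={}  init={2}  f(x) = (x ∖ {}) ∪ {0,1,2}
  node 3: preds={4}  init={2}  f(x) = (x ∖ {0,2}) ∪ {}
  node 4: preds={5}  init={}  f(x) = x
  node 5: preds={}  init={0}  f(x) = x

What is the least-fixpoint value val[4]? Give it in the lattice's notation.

{0}

Iteration log — 8 steps:
  step 1. node 0  ⊔preds={0,2}  new={}  stable
  step 2. node 1  ⊔preds={0}  new={0,1}  old={}  +wl: 
  step 3. node 2  ⊔preds={}  new={0,1,2}  old={2}  +wl: 
  step 4. node 3  ⊔preds={}  new={2}  stable
  step 5. node 4  ⊔preds={0}  new={0}  old={}  +wl: 1,3
  step 6. node 5  ⊔preds={}  new={0}  stable
  step 7. node 1  ⊔preds={0}  new={0,1}  stable
  step 8. node 3  ⊔preds={0}  new={2}  stable

Least fixpoint reached:
  node 0: {}
  node 1: {0,1}
  node 2: {0,1,2}
  node 3: {2}
  node 4: {0}
  node 5: {0}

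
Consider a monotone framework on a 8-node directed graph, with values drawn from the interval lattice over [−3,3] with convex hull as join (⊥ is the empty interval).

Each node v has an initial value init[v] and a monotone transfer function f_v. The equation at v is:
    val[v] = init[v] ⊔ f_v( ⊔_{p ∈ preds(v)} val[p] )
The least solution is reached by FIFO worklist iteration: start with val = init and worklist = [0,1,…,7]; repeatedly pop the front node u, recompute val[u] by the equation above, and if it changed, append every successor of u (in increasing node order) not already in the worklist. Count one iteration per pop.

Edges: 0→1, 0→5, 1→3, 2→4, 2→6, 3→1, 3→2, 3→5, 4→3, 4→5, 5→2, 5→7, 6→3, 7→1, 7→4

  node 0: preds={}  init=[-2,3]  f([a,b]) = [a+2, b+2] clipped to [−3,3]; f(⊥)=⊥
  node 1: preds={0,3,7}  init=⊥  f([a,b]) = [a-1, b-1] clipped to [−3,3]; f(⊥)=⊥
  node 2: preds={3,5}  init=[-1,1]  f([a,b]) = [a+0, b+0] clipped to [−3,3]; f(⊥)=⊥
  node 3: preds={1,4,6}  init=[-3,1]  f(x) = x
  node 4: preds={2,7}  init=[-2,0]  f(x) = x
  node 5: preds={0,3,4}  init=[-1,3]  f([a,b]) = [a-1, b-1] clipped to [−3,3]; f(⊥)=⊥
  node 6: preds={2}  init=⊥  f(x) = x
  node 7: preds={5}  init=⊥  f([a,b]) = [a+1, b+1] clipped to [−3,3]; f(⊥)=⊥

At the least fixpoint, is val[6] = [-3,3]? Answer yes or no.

Worklist (15 pops):
  #1 pop 0: in=⊥ → [-2,3] (no change)
  #2 pop 1: in=[-3,3] → [-3,2] (was ⊥); enqueue []
  #3 pop 2: in=[-3,3] → [-3,3] (was [-1,1]); enqueue []
  #4 pop 3: in=[-3,2] → [-3,2] (was [-3,1]); enqueue [1,2]
  #5 pop 4: in=[-3,3] → [-3,3] (was [-2,0]); enqueue [3]
  #6 pop 5: in=[-3,3] → [-3,3] (was [-1,3]); enqueue []
  #7 pop 6: in=[-3,3] → [-3,3] (was ⊥); enqueue []
  #8 pop 7: in=[-3,3] → [-2,3] (was ⊥); enqueue [4]
  #9 pop 1: in=[-3,3] → [-3,2] (no change)
  #10 pop 2: in=[-3,3] → [-3,3] (no change)
  #11 pop 3: in=[-3,3] → [-3,3] (was [-3,2]); enqueue [1,2,5]
  #12 pop 4: in=[-3,3] → [-3,3] (no change)
  #13 pop 1: in=[-3,3] → [-3,2] (no change)
  #14 pop 2: in=[-3,3] → [-3,3] (no change)
  #15 pop 5: in=[-3,3] → [-3,3] (no change)

Fixpoint:
  val[0] = [-2,3]
  val[1] = [-3,2]
  val[2] = [-3,3]
  val[3] = [-3,3]
  val[4] = [-3,3]
  val[5] = [-3,3]
  val[6] = [-3,3]
  val[7] = [-2,3]

yes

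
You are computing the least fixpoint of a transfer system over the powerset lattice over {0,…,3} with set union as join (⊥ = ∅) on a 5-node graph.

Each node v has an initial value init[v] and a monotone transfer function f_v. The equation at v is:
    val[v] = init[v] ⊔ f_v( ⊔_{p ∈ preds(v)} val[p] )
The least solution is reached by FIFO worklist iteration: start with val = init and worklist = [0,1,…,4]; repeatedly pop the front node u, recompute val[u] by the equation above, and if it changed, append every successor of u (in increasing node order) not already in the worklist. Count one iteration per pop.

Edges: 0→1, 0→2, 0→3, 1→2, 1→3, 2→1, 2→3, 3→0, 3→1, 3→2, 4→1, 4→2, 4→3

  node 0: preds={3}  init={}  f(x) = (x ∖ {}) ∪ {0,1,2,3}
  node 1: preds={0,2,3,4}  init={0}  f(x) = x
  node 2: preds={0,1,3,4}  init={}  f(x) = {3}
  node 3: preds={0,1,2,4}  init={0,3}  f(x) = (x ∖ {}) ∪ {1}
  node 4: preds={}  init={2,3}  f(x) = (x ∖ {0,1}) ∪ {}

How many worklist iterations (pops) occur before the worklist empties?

8

Worklist (8 pops):
  #1 pop 0: in={0,3} → {0,1,2,3} (was {}); enqueue []
  #2 pop 1: in={0,1,2,3} → {0,1,2,3} (was {0}); enqueue []
  #3 pop 2: in={0,1,2,3} → {3} (was {}); enqueue [1]
  #4 pop 3: in={0,1,2,3} → {0,1,2,3} (was {0,3}); enqueue [0,2]
  #5 pop 4: in={} → {2,3} (no change)
  #6 pop 1: in={0,1,2,3} → {0,1,2,3} (no change)
  #7 pop 0: in={0,1,2,3} → {0,1,2,3} (no change)
  #8 pop 2: in={0,1,2,3} → {3} (no change)

Fixpoint:
  val[0] = {0,1,2,3}
  val[1] = {0,1,2,3}
  val[2] = {3}
  val[3] = {0,1,2,3}
  val[4] = {2,3}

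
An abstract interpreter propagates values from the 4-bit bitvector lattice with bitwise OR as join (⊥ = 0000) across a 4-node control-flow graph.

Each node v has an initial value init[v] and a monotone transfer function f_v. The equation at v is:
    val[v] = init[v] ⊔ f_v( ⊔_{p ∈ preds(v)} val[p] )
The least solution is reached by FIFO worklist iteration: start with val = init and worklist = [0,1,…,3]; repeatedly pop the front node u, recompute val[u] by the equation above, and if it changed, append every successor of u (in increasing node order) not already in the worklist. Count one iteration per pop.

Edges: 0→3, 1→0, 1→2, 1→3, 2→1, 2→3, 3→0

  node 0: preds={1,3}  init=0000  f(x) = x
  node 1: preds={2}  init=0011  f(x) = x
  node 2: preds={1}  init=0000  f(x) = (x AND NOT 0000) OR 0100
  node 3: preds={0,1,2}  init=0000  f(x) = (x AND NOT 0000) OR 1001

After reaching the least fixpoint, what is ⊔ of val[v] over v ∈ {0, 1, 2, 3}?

Worklist (8 pops):
  #1 pop 0: in=0011 → 0011 (was 0000); enqueue []
  #2 pop 1: in=0000 → 0011 (no change)
  #3 pop 2: in=0011 → 0111 (was 0000); enqueue [1]
  #4 pop 3: in=0111 → 1111 (was 0000); enqueue [0]
  #5 pop 1: in=0111 → 0111 (was 0011); enqueue [2,3]
  #6 pop 0: in=1111 → 1111 (was 0011); enqueue []
  #7 pop 2: in=0111 → 0111 (no change)
  #8 pop 3: in=1111 → 1111 (no change)

Fixpoint:
  val[0] = 1111
  val[1] = 0111
  val[2] = 0111
  val[3] = 1111

1111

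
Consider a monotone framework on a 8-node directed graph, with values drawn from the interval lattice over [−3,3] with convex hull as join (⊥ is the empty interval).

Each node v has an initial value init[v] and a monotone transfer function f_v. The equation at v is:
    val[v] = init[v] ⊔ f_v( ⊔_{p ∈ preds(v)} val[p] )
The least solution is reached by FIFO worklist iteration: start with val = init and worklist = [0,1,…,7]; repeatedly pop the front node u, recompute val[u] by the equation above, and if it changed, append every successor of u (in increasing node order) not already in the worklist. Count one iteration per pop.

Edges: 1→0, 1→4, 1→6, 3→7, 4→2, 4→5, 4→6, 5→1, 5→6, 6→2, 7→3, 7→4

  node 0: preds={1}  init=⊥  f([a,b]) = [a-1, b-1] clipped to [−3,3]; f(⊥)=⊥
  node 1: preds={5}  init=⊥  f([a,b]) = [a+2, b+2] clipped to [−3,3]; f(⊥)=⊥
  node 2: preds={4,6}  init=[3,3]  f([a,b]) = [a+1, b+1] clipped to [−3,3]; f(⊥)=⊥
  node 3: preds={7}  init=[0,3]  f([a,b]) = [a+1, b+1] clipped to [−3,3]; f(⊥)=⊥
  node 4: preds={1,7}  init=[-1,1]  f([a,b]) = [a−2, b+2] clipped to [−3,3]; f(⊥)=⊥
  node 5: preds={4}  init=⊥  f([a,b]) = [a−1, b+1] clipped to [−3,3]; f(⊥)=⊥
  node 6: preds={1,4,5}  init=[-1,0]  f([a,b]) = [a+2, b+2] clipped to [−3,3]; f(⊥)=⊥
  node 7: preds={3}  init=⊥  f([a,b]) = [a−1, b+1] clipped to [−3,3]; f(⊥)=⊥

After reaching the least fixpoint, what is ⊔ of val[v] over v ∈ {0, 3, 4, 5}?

[-3,3]

Worklist (20 pops):
  #1 pop 0: in=⊥ → ⊥ (no change)
  #2 pop 1: in=⊥ → ⊥ (no change)
  #3 pop 2: in=[-1,1] → [0,3] (was [3,3]); enqueue []
  #4 pop 3: in=⊥ → [0,3] (no change)
  #5 pop 4: in=⊥ → [-1,1] (no change)
  #6 pop 5: in=[-1,1] → [-2,2] (was ⊥); enqueue [1]
  #7 pop 6: in=[-2,2] → [-1,3] (was [-1,0]); enqueue [2]
  #8 pop 7: in=[0,3] → [-1,3] (was ⊥); enqueue [3,4]
  #9 pop 1: in=[-2,2] → [0,3] (was ⊥); enqueue [0,6]
  #10 pop 2: in=[-1,3] → [0,3] (no change)
  #11 pop 3: in=[-1,3] → [0,3] (no change)
  #12 pop 4: in=[-1,3] → [-3,3] (was [-1,1]); enqueue [2,5]
  #13 pop 0: in=[0,3] → [-1,2] (was ⊥); enqueue []
  #14 pop 6: in=[-3,3] → [-1,3] (no change)
  #15 pop 2: in=[-3,3] → [-2,3] (was [0,3]); enqueue []
  #16 pop 5: in=[-3,3] → [-3,3] (was [-2,2]); enqueue [1,6]
  #17 pop 1: in=[-3,3] → [-1,3] (was [0,3]); enqueue [0,4]
  #18 pop 6: in=[-3,3] → [-1,3] (no change)
  #19 pop 0: in=[-1,3] → [-2,2] (was [-1,2]); enqueue []
  #20 pop 4: in=[-1,3] → [-3,3] (no change)

Fixpoint:
  val[0] = [-2,2]
  val[1] = [-1,3]
  val[2] = [-2,3]
  val[3] = [0,3]
  val[4] = [-3,3]
  val[5] = [-3,3]
  val[6] = [-1,3]
  val[7] = [-1,3]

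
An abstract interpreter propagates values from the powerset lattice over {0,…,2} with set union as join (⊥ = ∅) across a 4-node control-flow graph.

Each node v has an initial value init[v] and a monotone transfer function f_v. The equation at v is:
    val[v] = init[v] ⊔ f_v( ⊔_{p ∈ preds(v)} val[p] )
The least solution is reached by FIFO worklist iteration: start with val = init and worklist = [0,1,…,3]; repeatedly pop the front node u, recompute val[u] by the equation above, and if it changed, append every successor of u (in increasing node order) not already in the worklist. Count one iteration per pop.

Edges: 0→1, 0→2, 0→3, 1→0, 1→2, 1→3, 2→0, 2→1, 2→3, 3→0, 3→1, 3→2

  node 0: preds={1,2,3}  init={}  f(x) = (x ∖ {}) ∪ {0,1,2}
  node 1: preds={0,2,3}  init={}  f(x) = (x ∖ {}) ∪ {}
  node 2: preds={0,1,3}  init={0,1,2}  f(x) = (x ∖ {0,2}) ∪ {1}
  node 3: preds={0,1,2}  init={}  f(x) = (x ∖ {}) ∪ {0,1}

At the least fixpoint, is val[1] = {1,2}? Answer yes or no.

Trace (7 dequeues):
  [1] u=0 | in {0,1,2} | out {0,1,2} | prev {} | push {}
  [2] u=1 | in {0,1,2} | out {0,1,2} | prev {} | push {0}
  [3] u=2 | in {0,1,2} | out {0,1,2} | ==
  [4] u=3 | in {0,1,2} | out {0,1,2} | prev {} | push {1,2}
  [5] u=0 | in {0,1,2} | out {0,1,2} | ==
  [6] u=1 | in {0,1,2} | out {0,1,2} | ==
  [7] u=2 | in {0,1,2} | out {0,1,2} | ==

Converged values:
  [0] {0,1,2}
  [1] {0,1,2}
  [2] {0,1,2}
  [3] {0,1,2}

no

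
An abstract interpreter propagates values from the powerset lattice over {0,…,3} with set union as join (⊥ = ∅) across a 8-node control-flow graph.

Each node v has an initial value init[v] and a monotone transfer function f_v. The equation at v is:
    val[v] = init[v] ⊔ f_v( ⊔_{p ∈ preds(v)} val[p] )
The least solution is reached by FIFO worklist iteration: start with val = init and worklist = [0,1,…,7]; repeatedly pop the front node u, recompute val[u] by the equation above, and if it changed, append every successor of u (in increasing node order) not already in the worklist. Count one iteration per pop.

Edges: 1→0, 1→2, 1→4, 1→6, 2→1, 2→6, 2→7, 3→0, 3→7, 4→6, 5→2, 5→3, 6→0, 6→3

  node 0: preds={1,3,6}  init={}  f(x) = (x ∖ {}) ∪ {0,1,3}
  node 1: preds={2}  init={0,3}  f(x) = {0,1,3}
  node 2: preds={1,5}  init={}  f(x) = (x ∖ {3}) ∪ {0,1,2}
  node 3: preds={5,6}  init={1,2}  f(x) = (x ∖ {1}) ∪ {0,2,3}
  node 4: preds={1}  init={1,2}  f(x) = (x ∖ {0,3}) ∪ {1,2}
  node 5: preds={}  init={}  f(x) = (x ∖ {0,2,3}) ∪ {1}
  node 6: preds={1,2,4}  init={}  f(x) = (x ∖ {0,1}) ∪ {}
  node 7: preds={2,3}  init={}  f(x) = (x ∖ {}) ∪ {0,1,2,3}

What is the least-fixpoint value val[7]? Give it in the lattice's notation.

{0,1,2,3}

Trace (12 dequeues):
  [1] u=0 | in {0,1,2,3} | out {0,1,2,3} | prev {} | push {}
  [2] u=1 | in {} | out {0,1,3} | prev {0,3} | push {0}
  [3] u=2 | in {0,1,3} | out {0,1,2} | prev {} | push {1}
  [4] u=3 | in {} | out {0,1,2,3} | prev {1,2} | push {}
  [5] u=4 | in {0,1,3} | out {1,2} | ==
  [6] u=5 | in {} | out {1} | prev {} | push {2,3}
  [7] u=6 | in {0,1,2,3} | out {2,3} | prev {} | push {}
  [8] u=7 | in {0,1,2,3} | out {0,1,2,3} | prev {} | push {}
  [9] u=0 | in {0,1,2,3} | out {0,1,2,3} | ==
  [10] u=1 | in {0,1,2} | out {0,1,3} | ==
  [11] u=2 | in {0,1,3} | out {0,1,2} | ==
  [12] u=3 | in {1,2,3} | out {0,1,2,3} | ==

Converged values:
  [0] {0,1,2,3}
  [1] {0,1,3}
  [2] {0,1,2}
  [3] {0,1,2,3}
  [4] {1,2}
  [5] {1}
  [6] {2,3}
  [7] {0,1,2,3}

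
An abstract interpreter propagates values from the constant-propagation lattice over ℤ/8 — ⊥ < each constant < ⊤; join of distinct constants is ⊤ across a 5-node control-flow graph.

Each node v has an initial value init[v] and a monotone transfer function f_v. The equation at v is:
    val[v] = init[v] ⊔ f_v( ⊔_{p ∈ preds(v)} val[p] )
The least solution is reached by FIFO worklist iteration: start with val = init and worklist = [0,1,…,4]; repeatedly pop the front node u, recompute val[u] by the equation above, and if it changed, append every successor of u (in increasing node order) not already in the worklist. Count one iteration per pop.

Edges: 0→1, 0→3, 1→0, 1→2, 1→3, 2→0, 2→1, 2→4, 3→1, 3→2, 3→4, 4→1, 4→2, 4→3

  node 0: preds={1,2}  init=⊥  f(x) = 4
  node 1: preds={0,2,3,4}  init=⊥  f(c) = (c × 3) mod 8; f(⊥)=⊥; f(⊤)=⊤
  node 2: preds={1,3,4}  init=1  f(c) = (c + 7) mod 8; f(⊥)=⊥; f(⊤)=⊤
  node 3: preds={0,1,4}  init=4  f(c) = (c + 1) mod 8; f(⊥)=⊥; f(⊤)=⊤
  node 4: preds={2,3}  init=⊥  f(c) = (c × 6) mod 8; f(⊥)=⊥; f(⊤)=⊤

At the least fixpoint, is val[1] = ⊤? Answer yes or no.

yes

Iteration log — 9 steps:
  step 1. node 0  ⊔preds=1  new=4  old=⊥  +wl: 
  step 2. node 1  ⊔preds=⊤  new=⊤  old=⊥  +wl: 0
  step 3. node 2  ⊔preds=⊤  new=⊤  old=1  +wl: 1
  step 4. node 3  ⊔preds=⊤  new=⊤  old=4  +wl: 2
  step 5. node 4  ⊔preds=⊤  new=⊤  old=⊥  +wl: 3
  step 6. node 0  ⊔preds=⊤  new=4  stable
  step 7. node 1  ⊔preds=⊤  new=⊤  stable
  step 8. node 2  ⊔preds=⊤  new=⊤  stable
  step 9. node 3  ⊔preds=⊤  new=⊤  stable

Least fixpoint reached:
  node 0: 4
  node 1: ⊤
  node 2: ⊤
  node 3: ⊤
  node 4: ⊤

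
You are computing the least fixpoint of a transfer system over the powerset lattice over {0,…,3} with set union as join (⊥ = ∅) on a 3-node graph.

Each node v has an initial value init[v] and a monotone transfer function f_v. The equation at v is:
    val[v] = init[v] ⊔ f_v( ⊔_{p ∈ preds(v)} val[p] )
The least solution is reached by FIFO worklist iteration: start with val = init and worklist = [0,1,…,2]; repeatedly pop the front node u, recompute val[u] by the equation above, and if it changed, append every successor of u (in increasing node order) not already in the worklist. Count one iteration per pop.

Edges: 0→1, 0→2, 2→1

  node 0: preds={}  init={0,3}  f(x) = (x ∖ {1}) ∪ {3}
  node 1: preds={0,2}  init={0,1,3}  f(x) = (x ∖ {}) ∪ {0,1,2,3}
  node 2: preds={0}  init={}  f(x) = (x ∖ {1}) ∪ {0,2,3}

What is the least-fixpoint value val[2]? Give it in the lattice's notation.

{0,2,3}

Trace (4 dequeues):
  [1] u=0 | in {} | out {0,3} | ==
  [2] u=1 | in {0,3} | out {0,1,2,3} | prev {0,1,3} | push {}
  [3] u=2 | in {0,3} | out {0,2,3} | prev {} | push {1}
  [4] u=1 | in {0,2,3} | out {0,1,2,3} | ==

Converged values:
  [0] {0,3}
  [1] {0,1,2,3}
  [2] {0,2,3}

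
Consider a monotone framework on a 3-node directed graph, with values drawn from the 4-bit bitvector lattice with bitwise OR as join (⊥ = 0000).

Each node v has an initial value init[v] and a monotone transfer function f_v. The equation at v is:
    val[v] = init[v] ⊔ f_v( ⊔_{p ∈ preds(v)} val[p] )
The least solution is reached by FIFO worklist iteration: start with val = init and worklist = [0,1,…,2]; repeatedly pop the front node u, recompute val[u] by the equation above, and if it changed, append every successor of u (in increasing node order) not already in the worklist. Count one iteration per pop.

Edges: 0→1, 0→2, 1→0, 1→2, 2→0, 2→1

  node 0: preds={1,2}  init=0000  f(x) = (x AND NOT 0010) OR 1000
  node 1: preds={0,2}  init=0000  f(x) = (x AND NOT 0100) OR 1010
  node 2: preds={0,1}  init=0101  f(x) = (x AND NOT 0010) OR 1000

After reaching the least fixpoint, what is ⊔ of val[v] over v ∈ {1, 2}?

Worklist (5 pops):
  #1 pop 0: in=0101 → 1101 (was 0000); enqueue []
  #2 pop 1: in=1101 → 1011 (was 0000); enqueue [0]
  #3 pop 2: in=1111 → 1101 (was 0101); enqueue [1]
  #4 pop 0: in=1111 → 1101 (no change)
  #5 pop 1: in=1101 → 1011 (no change)

Fixpoint:
  val[0] = 1101
  val[1] = 1011
  val[2] = 1101

1111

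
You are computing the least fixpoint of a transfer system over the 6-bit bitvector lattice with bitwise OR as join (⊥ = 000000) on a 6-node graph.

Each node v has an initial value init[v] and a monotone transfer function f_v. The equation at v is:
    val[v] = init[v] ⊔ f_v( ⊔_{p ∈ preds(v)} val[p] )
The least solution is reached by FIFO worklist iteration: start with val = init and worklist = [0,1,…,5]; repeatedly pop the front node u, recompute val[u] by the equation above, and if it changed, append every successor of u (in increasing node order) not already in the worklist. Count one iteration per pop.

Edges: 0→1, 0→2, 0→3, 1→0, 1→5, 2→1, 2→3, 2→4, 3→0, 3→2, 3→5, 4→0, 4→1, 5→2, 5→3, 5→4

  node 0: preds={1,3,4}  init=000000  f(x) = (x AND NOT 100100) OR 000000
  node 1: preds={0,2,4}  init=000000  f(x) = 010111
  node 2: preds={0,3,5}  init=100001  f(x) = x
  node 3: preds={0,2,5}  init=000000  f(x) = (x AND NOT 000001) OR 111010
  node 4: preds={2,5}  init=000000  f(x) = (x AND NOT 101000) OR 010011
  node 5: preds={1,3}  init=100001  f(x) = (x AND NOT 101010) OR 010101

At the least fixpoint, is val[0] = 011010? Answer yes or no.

Worklist (15 pops):
  #1 pop 0: in=000000 → 000000 (no change)
  #2 pop 1: in=100001 → 010111 (was 000000); enqueue [0]
  #3 pop 2: in=100001 → 100001 (no change)
  #4 pop 3: in=100001 → 111010 (was 000000); enqueue [2]
  #5 pop 4: in=100001 → 010011 (was 000000); enqueue [1]
  #6 pop 5: in=111111 → 110101 (was 100001); enqueue [3,4]
  #7 pop 0: in=111111 → 011011 (was 000000); enqueue []
  #8 pop 2: in=111111 → 111111 (was 100001); enqueue []
  #9 pop 1: in=111111 → 010111 (no change)
  #10 pop 3: in=111111 → 111110 (was 111010); enqueue [0,2,5]
  #11 pop 4: in=111111 → 010111 (was 010011); enqueue [1]
  #12 pop 0: in=111111 → 011011 (no change)
  #13 pop 2: in=111111 → 111111 (no change)
  #14 pop 5: in=111111 → 110101 (no change)
  #15 pop 1: in=111111 → 010111 (no change)

Fixpoint:
  val[0] = 011011
  val[1] = 010111
  val[2] = 111111
  val[3] = 111110
  val[4] = 010111
  val[5] = 110101

no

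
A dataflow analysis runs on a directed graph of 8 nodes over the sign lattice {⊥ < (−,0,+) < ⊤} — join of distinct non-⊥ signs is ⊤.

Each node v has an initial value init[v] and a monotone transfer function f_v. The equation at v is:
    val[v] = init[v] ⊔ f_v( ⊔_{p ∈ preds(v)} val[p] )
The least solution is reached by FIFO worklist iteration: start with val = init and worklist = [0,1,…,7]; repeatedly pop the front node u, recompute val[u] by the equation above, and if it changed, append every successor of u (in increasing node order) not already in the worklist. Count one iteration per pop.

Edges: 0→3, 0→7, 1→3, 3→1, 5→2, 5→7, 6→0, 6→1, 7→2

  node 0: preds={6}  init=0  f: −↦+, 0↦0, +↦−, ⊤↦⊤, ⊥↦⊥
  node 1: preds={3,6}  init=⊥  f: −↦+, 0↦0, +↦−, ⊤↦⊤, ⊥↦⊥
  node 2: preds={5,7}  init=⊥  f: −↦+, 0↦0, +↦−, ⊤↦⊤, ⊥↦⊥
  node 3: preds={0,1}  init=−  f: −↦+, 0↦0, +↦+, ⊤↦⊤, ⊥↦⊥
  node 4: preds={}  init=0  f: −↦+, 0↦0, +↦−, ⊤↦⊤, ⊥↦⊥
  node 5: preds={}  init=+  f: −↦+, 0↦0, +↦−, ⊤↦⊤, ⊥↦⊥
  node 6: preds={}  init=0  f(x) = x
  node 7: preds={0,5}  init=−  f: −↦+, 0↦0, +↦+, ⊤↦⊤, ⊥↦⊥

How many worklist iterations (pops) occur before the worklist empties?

10

Trace (10 dequeues):
  [1] u=0 | in 0 | out 0 | ==
  [2] u=1 | in ⊤ | out ⊤ | prev ⊥ | push {}
  [3] u=2 | in ⊤ | out ⊤ | prev ⊥ | push {}
  [4] u=3 | in ⊤ | out ⊤ | prev − | push {1}
  [5] u=4 | in ⊥ | out 0 | ==
  [6] u=5 | in ⊥ | out + | ==
  [7] u=6 | in ⊥ | out 0 | ==
  [8] u=7 | in ⊤ | out ⊤ | prev − | push {2}
  [9] u=1 | in ⊤ | out ⊤ | ==
  [10] u=2 | in ⊤ | out ⊤ | ==

Converged values:
  [0] 0
  [1] ⊤
  [2] ⊤
  [3] ⊤
  [4] 0
  [5] +
  [6] 0
  [7] ⊤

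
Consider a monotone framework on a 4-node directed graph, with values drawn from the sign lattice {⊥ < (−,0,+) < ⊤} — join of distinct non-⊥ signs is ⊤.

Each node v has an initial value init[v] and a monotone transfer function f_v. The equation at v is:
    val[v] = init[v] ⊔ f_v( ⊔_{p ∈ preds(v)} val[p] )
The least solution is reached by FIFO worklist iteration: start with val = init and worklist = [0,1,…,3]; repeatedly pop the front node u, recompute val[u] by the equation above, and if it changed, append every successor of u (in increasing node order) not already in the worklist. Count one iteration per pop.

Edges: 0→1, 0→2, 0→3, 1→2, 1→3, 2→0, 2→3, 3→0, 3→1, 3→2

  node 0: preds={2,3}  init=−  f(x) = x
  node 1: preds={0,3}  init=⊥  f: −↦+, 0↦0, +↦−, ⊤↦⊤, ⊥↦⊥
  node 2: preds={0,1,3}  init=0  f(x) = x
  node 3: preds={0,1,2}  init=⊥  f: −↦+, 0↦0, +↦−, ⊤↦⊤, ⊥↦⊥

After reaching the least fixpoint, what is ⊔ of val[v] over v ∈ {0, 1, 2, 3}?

⊤

Trace (7 dequeues):
  [1] u=0 | in 0 | out ⊤ | prev − | push {}
  [2] u=1 | in ⊤ | out ⊤ | prev ⊥ | push {}
  [3] u=2 | in ⊤ | out ⊤ | prev 0 | push {0}
  [4] u=3 | in ⊤ | out ⊤ | prev ⊥ | push {1,2}
  [5] u=0 | in ⊤ | out ⊤ | ==
  [6] u=1 | in ⊤ | out ⊤ | ==
  [7] u=2 | in ⊤ | out ⊤ | ==

Converged values:
  [0] ⊤
  [1] ⊤
  [2] ⊤
  [3] ⊤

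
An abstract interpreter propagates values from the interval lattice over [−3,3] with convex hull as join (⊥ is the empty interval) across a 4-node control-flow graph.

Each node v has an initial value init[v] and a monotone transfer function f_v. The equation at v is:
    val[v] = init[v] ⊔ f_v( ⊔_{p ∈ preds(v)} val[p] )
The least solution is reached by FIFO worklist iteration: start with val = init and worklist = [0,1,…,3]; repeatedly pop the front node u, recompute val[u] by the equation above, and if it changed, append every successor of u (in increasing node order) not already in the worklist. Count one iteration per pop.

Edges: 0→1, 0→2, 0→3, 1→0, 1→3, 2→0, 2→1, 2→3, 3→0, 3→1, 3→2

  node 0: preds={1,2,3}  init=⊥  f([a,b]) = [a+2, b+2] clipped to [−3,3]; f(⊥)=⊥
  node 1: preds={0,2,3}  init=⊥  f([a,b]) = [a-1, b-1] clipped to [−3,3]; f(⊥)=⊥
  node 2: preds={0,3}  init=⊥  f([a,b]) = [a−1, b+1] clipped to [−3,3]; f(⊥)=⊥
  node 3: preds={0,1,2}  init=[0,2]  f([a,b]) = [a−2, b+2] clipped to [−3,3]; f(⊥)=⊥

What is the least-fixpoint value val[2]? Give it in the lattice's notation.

[-3,3]

Iteration log — 10 steps:
  step 1. node 0  ⊔preds=[0,2]  new=[2,3]  old=⊥  +wl: 
  step 2. node 1  ⊔preds=[0,3]  new=[-1,2]  old=⊥  +wl: 0
  step 3. node 2  ⊔preds=[0,3]  new=[-1,3]  old=⊥  +wl: 1
  step 4. node 3  ⊔preds=[-1,3]  new=[-3,3]  old=[0,2]  +wl: 2
  step 5. node 0  ⊔preds=[-3,3]  new=[-1,3]  old=[2,3]  +wl: 3
  step 6. node 1  ⊔preds=[-3,3]  new=[-3,2]  old=[-1,2]  +wl: 0
  step 7. node 2  ⊔preds=[-3,3]  new=[-3,3]  old=[-1,3]  +wl: 1
  step 8. node 3  ⊔preds=[-3,3]  new=[-3,3]  stable
  step 9. node 0  ⊔preds=[-3,3]  new=[-1,3]  stable
  step 10. node 1  ⊔preds=[-3,3]  new=[-3,2]  stable

Least fixpoint reached:
  node 0: [-1,3]
  node 1: [-3,2]
  node 2: [-3,3]
  node 3: [-3,3]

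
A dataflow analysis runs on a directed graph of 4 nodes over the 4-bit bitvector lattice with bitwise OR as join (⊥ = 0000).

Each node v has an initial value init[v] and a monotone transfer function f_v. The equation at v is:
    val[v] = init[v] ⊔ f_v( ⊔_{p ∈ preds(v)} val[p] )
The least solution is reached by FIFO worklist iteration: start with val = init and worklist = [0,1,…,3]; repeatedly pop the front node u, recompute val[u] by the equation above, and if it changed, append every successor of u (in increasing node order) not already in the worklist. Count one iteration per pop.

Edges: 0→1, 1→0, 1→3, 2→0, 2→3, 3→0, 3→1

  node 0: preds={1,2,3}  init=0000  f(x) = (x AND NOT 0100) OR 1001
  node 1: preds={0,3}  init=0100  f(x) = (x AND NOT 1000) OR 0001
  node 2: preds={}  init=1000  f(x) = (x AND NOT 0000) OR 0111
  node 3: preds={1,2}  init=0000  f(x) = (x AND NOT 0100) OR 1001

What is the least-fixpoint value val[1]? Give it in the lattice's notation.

Trace (8 dequeues):
  [1] u=0 | in 1100 | out 1001 | prev 0000 | push {}
  [2] u=1 | in 1001 | out 0101 | prev 0100 | push {0}
  [3] u=2 | in 0000 | out 1111 | prev 1000 | push {}
  [4] u=3 | in 1111 | out 1011 | prev 0000 | push {1}
  [5] u=0 | in 1111 | out 1011 | prev 1001 | push {}
  [6] u=1 | in 1011 | out 0111 | prev 0101 | push {0,3}
  [7] u=0 | in 1111 | out 1011 | ==
  [8] u=3 | in 1111 | out 1011 | ==

Converged values:
  [0] 1011
  [1] 0111
  [2] 1111
  [3] 1011

0111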